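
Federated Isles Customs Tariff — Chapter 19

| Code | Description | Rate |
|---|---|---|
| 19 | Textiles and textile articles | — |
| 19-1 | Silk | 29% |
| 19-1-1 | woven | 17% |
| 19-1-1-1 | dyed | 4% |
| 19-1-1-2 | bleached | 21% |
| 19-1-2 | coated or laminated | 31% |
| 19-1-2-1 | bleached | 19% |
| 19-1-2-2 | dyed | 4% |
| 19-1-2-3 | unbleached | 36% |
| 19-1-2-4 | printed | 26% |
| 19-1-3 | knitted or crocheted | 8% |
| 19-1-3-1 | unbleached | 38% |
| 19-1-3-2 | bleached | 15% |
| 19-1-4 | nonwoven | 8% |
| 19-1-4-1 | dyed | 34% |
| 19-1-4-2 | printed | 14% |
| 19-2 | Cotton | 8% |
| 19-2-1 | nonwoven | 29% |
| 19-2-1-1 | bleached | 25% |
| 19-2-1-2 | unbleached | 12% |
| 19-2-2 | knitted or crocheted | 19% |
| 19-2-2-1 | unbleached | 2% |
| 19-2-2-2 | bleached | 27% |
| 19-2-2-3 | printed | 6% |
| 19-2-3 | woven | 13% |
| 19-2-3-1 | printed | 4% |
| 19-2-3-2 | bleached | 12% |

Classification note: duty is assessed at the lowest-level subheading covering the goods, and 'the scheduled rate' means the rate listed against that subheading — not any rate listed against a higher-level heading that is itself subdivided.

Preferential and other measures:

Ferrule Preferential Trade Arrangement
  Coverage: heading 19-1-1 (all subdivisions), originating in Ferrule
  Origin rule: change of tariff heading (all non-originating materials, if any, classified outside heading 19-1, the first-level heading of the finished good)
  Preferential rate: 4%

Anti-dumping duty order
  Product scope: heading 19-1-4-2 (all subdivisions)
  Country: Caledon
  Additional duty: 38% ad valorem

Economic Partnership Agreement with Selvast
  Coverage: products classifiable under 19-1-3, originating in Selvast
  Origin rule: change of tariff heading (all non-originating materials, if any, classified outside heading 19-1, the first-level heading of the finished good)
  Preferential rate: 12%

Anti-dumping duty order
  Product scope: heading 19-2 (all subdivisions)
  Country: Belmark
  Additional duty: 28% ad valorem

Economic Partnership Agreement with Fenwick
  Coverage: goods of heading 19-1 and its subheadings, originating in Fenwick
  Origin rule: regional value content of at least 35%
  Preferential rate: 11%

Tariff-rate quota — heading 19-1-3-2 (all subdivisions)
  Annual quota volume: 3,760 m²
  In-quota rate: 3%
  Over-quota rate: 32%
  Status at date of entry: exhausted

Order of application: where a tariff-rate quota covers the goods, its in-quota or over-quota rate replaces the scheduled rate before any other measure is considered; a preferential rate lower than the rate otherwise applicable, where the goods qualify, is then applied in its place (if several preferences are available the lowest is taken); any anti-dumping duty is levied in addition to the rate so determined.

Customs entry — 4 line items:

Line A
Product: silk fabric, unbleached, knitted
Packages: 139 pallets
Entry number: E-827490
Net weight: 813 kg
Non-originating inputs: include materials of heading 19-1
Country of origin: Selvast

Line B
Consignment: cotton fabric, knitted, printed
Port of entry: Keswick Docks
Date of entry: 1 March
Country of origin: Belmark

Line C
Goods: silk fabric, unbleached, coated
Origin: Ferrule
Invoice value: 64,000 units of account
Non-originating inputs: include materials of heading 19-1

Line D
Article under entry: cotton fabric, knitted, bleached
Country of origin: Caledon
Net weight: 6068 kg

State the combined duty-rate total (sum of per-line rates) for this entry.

Line A: silk → 19-1; knitted → 19-1-3; unbleached → 19-1-3-1. Scheduled 38%. Selvast agreement on 19-1-3: CTH not met. → 38%.
Line B: cotton → 19-2; knitted → 19-2-2; printed → 19-2-2-3. Scheduled 6%. anti-dumping (Belmark, 19-2): +28%; total 6% + 28% = 34%. → 34%.
Line C: silk → 19-1; coated → 19-1-2; unbleached → 19-1-2-3. Scheduled 36%. Ferrule agreement on 19-1-1: 19-1-2-3 not covered. → 36%.
Line D: cotton → 19-2; knitted → 19-2-2; bleached → 19-2-2-2. Scheduled 27%. No special measure applies. → 27%.
Sum: 38% + 34% + 36% + 27% = 135%.

135%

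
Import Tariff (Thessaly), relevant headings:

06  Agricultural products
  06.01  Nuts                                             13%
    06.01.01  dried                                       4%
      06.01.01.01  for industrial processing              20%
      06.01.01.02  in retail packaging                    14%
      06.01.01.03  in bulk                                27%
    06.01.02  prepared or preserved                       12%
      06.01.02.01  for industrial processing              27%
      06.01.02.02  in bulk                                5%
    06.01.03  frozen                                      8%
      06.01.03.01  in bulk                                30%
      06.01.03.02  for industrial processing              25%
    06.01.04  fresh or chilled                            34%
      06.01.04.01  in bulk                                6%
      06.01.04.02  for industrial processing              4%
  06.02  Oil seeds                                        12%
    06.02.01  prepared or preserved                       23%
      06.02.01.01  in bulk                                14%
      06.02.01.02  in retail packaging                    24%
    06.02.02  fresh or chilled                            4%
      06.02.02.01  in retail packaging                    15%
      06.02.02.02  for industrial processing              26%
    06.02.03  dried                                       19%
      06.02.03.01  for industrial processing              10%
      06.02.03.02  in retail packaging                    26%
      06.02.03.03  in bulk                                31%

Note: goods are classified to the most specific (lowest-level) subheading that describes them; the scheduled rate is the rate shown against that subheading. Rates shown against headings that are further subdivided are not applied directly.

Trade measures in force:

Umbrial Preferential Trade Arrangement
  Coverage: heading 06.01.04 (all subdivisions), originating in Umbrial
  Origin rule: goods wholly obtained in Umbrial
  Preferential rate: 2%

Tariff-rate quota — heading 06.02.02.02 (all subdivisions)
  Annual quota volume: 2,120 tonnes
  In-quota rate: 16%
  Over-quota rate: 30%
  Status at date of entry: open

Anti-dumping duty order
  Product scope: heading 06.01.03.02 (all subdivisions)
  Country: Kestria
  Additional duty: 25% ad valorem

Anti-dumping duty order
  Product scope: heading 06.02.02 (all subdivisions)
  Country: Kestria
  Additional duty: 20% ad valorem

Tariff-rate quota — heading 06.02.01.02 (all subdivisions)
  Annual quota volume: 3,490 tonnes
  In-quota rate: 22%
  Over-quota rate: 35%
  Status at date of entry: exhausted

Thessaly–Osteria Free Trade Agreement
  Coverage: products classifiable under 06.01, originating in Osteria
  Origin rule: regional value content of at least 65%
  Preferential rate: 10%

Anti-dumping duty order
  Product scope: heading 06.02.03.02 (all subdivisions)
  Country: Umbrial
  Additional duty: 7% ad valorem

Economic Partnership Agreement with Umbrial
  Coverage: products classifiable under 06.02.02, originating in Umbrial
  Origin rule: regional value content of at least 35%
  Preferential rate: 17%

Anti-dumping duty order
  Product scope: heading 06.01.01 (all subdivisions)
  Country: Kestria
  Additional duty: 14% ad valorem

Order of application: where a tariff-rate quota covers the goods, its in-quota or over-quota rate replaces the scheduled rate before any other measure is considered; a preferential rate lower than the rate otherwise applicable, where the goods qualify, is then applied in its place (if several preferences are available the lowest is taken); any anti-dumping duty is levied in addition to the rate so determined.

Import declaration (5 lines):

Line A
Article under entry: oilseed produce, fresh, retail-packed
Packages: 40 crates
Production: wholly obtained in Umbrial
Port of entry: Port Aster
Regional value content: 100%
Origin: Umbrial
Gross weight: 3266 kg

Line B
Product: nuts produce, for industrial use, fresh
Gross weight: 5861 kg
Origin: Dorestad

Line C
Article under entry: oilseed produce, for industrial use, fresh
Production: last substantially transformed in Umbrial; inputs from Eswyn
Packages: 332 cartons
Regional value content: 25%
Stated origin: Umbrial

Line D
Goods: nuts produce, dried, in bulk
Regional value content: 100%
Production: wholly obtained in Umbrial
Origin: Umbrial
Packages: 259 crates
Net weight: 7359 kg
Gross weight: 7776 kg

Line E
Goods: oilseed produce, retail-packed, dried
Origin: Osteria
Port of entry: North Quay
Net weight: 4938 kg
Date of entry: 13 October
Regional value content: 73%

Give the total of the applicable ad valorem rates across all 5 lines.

88%

Line A: oilseed → 06.02; fresh → 06.02.02; retail-packed → 06.02.02.01. Scheduled 15%. Umbrial agreement on 06.01.04: 06.02.02.01 not covered; Umbrial agreement on 06.02.02: RVC ≥ 35% → 17% available; preference 17% not lower than 15% → no reduction. → 15%.
Line B: nuts → 06.01; fresh → 06.01.04; for industrial use → 06.01.04.02. Scheduled 4%. No special measure applies. → 4%.
Line C: oilseed → 06.02; fresh → 06.02.02; for industrial use → 06.02.02.02. Scheduled 26%. quota on 06.02.02.02 open → in-quota 16%; Umbrial agreement on 06.01.04: 06.02.02.02 not covered; Umbrial agreement on 06.02.02: RVC < 35%. → 16%.
Line D: nuts → 06.01; dried → 06.01.01; in bulk → 06.01.01.03. Scheduled 27%. Umbrial agreement on 06.01.04: 06.01.01.03 not covered; Umbrial agreement on 06.02.02: 06.01.01.03 not covered. → 27%.
Line E: oilseed → 06.02; dried → 06.02.03; retail-packed → 06.02.03.02. Scheduled 26%. Osteria agreement on 06.01: 06.02.03.02 not covered. → 26%.
Sum: 15% + 4% + 16% + 27% + 26% = 88%.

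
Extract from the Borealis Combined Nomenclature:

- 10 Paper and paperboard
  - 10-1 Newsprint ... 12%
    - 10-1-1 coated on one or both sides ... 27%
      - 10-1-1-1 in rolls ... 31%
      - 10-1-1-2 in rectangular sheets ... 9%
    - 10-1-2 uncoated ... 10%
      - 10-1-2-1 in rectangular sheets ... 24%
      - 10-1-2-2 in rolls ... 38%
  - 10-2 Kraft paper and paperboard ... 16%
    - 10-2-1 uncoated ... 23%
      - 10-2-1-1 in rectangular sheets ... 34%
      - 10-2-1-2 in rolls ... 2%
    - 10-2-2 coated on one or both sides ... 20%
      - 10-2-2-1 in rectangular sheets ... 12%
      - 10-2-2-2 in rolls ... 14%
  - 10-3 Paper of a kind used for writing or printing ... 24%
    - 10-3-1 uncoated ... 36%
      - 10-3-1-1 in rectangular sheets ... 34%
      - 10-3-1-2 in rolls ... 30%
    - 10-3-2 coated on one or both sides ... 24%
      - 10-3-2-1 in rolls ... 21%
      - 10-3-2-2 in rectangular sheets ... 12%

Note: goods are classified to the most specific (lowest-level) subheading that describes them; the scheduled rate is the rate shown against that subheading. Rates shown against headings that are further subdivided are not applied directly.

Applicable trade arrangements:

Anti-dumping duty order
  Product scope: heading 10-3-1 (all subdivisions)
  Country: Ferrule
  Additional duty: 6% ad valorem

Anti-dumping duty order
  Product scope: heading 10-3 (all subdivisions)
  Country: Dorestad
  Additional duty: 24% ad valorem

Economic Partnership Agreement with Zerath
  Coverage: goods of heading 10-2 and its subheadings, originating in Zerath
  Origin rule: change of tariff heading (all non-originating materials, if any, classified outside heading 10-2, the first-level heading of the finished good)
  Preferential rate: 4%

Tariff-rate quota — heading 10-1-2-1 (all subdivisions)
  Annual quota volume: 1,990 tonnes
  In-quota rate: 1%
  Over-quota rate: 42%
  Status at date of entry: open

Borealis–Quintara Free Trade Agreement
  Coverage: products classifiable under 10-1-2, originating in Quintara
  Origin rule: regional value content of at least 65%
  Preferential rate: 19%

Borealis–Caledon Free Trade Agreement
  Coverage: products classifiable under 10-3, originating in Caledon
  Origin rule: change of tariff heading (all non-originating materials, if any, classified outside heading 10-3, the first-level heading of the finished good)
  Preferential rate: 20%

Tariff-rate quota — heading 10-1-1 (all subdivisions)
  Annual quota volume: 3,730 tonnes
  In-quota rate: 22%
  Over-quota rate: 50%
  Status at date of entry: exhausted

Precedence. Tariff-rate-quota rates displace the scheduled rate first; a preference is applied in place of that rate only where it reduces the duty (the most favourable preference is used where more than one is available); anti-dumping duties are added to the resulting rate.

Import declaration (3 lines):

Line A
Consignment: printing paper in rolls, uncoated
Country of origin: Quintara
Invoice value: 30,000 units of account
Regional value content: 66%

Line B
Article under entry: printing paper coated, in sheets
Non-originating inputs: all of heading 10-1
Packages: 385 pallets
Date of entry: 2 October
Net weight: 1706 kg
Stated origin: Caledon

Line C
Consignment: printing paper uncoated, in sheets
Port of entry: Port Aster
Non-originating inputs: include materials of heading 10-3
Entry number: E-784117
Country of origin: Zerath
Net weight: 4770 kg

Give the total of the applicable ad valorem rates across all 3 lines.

Line A: printing paper → 10-3; uncoated → 10-3-1; in rolls → 10-3-1-2. Scheduled 30%. Quintara agreement on 10-1-2: 10-3-1-2 not covered. → 30%.
Line B: printing paper → 10-3; coated → 10-3-2; in sheets → 10-3-2-2. Scheduled 12%. Caledon agreement on 10-3: CTH met → 20% available; preference 20% not lower than 12% → no reduction. → 12%.
Line C: printing paper → 10-3; uncoated → 10-3-1; in sheets → 10-3-1-1. Scheduled 34%. Zerath agreement on 10-2: 10-3-1-1 not covered. → 34%.
Sum: 30% + 12% + 34% = 76%.

76%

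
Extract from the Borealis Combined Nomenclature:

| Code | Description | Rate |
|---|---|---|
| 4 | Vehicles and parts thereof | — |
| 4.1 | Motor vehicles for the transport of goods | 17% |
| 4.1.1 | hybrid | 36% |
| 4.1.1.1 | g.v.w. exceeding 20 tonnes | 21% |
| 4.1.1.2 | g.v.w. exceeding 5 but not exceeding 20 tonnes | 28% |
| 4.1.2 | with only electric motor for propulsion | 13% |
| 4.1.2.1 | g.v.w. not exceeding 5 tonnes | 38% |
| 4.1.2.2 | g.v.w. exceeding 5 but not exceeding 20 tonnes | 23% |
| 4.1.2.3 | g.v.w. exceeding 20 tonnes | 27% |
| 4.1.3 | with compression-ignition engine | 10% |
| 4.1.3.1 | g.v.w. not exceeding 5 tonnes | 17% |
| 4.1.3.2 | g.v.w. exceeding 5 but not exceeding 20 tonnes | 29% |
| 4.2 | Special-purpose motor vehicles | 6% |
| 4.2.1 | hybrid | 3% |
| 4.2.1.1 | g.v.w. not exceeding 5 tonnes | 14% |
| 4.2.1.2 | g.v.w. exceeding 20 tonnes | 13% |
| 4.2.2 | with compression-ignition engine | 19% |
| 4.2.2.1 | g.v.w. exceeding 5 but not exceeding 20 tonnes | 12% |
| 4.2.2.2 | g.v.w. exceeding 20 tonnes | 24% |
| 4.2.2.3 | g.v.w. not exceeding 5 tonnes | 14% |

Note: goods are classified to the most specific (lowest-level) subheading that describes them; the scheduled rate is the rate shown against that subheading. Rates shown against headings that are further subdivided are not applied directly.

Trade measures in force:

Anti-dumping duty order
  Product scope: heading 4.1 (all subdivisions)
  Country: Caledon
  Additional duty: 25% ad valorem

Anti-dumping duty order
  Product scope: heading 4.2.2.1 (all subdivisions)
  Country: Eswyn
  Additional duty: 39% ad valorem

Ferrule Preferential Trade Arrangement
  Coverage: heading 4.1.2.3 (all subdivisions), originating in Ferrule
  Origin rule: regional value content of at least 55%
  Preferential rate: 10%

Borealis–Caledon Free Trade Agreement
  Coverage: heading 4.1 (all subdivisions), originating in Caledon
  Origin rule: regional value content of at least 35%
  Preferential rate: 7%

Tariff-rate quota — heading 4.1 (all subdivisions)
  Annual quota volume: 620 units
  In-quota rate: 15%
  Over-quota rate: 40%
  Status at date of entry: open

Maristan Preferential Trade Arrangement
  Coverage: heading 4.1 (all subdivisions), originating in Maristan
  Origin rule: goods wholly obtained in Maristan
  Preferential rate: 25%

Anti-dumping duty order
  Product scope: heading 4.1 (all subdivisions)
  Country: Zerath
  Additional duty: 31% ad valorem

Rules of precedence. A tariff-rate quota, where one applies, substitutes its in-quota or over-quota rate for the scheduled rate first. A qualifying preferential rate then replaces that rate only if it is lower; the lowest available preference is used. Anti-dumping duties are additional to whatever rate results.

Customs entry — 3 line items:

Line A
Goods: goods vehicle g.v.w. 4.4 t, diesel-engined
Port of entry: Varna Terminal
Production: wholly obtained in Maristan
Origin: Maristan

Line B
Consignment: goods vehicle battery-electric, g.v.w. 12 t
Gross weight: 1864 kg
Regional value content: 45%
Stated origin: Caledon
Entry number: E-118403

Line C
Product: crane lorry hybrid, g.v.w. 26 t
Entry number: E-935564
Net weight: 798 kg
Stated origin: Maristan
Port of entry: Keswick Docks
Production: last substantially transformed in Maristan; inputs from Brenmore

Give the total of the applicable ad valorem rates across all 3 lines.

60%

Line A: goods vehicle → 4.1; diesel-engined → 4.1.3; g.v.w. 4.4 t → 4.1.3.1. Scheduled 17%. quota on 4.1 open → in-quota 15%; Maristan agreement on 4.1: wholly obtained → 25% available; preference 25% not lower than 15% → no reduction. → 15%.
Line B: goods vehicle → 4.1; battery-electric → 4.1.2; g.v.w. 12 t → 4.1.2.2. Scheduled 23%. quota on 4.1 open → in-quota 15%; Caledon agreement on 4.1: RVC ≥ 35% → 7% available; preferential 7%; anti-dumping (Caledon, 4.1): +25%; total 7% + 25% = 32%. → 32%.
Line C: crane lorry → 4.2; hybrid → 4.2.1; g.v.w. 26 t → 4.2.1.2. Scheduled 13%. Maristan agreement on 4.1: 4.2.1.2 not covered. → 13%.
Sum: 15% + 32% + 13% = 60%.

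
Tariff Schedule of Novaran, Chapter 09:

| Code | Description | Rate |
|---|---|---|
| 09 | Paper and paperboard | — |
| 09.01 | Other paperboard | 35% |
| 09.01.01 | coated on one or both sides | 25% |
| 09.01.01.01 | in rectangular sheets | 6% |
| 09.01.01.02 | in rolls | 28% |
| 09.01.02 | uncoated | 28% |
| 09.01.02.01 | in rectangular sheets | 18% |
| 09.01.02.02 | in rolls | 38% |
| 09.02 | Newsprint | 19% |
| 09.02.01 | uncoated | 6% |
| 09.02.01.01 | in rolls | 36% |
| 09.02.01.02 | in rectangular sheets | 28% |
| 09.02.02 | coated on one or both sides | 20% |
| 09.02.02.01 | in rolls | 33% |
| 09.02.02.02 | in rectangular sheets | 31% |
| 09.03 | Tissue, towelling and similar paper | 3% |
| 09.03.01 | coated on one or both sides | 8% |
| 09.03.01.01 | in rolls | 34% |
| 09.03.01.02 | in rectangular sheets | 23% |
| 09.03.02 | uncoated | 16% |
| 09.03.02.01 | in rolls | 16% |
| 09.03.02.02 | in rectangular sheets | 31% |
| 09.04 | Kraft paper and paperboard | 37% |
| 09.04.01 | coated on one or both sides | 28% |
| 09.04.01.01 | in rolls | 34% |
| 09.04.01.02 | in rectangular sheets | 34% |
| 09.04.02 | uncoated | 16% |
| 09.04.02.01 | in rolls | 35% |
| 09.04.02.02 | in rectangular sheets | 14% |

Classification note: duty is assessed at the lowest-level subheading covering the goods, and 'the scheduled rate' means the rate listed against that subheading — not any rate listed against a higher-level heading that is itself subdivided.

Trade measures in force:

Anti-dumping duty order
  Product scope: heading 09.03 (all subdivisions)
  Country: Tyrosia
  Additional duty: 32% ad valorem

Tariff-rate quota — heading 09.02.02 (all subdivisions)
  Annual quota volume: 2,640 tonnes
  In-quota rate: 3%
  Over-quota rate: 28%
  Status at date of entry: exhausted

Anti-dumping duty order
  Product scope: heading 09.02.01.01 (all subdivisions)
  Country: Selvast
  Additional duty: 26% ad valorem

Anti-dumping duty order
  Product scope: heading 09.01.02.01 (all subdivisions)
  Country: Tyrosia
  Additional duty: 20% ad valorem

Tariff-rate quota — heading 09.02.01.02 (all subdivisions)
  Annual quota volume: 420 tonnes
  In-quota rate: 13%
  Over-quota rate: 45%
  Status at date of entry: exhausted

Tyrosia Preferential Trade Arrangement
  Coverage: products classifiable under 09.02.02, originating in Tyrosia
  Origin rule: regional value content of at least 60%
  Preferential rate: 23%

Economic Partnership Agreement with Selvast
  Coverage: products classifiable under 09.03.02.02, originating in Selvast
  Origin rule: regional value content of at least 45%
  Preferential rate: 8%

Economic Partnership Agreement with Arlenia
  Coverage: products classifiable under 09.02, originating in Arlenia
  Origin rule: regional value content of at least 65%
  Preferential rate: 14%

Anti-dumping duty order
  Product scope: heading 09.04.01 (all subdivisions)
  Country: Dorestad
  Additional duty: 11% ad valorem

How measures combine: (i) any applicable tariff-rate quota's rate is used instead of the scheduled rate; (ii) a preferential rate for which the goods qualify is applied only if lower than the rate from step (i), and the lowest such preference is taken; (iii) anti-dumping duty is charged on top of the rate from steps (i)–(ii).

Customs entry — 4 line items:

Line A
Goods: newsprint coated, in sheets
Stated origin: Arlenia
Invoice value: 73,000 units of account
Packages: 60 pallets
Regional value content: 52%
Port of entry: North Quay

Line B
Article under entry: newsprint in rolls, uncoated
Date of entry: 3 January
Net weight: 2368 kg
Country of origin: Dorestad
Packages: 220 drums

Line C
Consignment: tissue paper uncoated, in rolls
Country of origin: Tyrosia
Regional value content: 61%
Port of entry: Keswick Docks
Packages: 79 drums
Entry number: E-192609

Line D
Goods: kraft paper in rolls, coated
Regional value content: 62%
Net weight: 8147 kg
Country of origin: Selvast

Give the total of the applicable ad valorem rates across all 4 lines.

Line A: newsprint → 09.02; coated → 09.02.02; in sheets → 09.02.02.02. Scheduled 31%. quota on 09.02.02 exhausted → over-quota 28%; Arlenia agreement on 09.02: RVC < 65%. → 28%.
Line B: newsprint → 09.02; uncoated → 09.02.01; in rolls → 09.02.01.01. Scheduled 36%. No special measure applies. → 36%.
Line C: tissue paper → 09.03; uncoated → 09.03.02; in rolls → 09.03.02.01. Scheduled 16%. Tyrosia agreement on 09.02.02: 09.03.02.01 not covered; anti-dumping (Tyrosia, 09.03): +32%; total 16% + 32% = 48%. → 48%.
Line D: kraft paper → 09.04; coated → 09.04.01; in rolls → 09.04.01.01. Scheduled 34%. Selvast agreement on 09.03.02.02: 09.04.01.01 not covered. → 34%.
Sum: 28% + 36% + 48% + 34% = 146%.

146%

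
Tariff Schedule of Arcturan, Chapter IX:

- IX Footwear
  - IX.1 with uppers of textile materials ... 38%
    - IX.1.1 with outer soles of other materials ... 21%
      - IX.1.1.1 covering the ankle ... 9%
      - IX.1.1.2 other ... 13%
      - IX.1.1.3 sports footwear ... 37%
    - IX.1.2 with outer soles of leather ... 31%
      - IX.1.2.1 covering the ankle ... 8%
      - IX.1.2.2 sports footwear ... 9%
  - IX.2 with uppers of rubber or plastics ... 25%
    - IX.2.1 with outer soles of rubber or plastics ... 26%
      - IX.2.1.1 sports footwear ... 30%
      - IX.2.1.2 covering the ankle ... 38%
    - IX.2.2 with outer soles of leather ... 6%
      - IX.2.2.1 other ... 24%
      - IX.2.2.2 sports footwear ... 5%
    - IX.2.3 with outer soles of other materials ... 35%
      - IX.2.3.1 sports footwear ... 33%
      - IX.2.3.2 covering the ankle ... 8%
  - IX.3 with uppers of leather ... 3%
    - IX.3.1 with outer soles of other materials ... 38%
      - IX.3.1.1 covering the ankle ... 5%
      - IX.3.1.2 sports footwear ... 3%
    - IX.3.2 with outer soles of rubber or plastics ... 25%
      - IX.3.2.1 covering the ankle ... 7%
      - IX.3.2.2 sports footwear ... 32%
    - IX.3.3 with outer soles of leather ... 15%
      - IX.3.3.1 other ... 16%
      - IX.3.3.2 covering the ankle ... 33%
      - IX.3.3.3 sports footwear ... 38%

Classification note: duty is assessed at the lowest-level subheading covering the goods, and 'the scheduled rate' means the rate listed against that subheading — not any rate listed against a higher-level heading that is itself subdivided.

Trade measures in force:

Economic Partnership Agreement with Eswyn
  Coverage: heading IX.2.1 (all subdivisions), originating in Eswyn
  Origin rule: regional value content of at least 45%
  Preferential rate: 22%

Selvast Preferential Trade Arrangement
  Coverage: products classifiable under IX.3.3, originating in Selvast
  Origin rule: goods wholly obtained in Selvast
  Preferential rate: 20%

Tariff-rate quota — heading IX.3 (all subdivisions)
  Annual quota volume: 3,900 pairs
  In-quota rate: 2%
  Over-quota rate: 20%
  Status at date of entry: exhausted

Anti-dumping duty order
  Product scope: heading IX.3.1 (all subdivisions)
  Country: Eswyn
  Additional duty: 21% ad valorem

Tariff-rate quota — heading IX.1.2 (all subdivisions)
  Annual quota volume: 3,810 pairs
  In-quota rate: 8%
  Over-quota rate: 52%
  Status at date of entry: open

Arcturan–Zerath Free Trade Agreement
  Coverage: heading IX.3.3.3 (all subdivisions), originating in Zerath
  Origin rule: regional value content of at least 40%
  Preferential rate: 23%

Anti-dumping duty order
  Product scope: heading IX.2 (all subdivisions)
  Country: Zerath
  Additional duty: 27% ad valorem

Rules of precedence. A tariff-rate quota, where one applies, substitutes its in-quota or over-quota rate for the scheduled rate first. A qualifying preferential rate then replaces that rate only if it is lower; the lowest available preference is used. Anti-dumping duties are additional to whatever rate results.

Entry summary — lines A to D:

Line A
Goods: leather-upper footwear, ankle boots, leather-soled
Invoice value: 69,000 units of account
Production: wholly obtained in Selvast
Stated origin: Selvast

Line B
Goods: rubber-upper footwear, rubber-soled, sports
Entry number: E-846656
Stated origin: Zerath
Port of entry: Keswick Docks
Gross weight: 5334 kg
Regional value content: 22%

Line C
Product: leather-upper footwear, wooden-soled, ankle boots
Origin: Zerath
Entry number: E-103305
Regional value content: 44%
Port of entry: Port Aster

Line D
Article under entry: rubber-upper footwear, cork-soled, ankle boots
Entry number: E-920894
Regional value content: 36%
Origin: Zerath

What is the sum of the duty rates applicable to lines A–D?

132%

Line A: leather-upper → IX.3; leather-soled → IX.3.3; ankle boots → IX.3.3.2. Scheduled 33%. quota on IX.3 exhausted → over-quota 20%; Selvast agreement on IX.3.3: wholly obtained → 20% available; preference 20% not lower than 20% → no reduction. → 20%.
Line B: rubber-upper → IX.2; rubber-soled → IX.2.1; sports → IX.2.1.1. Scheduled 30%. Zerath agreement on IX.3.3.3: IX.2.1.1 not covered; anti-dumping (Zerath, IX.2): +27%; total 30% + 27% = 57%. → 57%.
Line C: leather-upper → IX.3; wooden-soled → IX.3.1; ankle boots → IX.3.1.1. Scheduled 5%. quota on IX.3 exhausted → over-quota 20%; Zerath agreement on IX.3.3.3: IX.3.1.1 not covered. → 20%.
Line D: rubber-upper → IX.2; cork-soled → IX.2.3; ankle boots → IX.2.3.2. Scheduled 8%. Zerath agreement on IX.3.3.3: IX.2.3.2 not covered; anti-dumping (Zerath, IX.2): +27%; total 8% + 27% = 35%. → 35%.
Sum: 20% + 57% + 20% + 35% = 132%.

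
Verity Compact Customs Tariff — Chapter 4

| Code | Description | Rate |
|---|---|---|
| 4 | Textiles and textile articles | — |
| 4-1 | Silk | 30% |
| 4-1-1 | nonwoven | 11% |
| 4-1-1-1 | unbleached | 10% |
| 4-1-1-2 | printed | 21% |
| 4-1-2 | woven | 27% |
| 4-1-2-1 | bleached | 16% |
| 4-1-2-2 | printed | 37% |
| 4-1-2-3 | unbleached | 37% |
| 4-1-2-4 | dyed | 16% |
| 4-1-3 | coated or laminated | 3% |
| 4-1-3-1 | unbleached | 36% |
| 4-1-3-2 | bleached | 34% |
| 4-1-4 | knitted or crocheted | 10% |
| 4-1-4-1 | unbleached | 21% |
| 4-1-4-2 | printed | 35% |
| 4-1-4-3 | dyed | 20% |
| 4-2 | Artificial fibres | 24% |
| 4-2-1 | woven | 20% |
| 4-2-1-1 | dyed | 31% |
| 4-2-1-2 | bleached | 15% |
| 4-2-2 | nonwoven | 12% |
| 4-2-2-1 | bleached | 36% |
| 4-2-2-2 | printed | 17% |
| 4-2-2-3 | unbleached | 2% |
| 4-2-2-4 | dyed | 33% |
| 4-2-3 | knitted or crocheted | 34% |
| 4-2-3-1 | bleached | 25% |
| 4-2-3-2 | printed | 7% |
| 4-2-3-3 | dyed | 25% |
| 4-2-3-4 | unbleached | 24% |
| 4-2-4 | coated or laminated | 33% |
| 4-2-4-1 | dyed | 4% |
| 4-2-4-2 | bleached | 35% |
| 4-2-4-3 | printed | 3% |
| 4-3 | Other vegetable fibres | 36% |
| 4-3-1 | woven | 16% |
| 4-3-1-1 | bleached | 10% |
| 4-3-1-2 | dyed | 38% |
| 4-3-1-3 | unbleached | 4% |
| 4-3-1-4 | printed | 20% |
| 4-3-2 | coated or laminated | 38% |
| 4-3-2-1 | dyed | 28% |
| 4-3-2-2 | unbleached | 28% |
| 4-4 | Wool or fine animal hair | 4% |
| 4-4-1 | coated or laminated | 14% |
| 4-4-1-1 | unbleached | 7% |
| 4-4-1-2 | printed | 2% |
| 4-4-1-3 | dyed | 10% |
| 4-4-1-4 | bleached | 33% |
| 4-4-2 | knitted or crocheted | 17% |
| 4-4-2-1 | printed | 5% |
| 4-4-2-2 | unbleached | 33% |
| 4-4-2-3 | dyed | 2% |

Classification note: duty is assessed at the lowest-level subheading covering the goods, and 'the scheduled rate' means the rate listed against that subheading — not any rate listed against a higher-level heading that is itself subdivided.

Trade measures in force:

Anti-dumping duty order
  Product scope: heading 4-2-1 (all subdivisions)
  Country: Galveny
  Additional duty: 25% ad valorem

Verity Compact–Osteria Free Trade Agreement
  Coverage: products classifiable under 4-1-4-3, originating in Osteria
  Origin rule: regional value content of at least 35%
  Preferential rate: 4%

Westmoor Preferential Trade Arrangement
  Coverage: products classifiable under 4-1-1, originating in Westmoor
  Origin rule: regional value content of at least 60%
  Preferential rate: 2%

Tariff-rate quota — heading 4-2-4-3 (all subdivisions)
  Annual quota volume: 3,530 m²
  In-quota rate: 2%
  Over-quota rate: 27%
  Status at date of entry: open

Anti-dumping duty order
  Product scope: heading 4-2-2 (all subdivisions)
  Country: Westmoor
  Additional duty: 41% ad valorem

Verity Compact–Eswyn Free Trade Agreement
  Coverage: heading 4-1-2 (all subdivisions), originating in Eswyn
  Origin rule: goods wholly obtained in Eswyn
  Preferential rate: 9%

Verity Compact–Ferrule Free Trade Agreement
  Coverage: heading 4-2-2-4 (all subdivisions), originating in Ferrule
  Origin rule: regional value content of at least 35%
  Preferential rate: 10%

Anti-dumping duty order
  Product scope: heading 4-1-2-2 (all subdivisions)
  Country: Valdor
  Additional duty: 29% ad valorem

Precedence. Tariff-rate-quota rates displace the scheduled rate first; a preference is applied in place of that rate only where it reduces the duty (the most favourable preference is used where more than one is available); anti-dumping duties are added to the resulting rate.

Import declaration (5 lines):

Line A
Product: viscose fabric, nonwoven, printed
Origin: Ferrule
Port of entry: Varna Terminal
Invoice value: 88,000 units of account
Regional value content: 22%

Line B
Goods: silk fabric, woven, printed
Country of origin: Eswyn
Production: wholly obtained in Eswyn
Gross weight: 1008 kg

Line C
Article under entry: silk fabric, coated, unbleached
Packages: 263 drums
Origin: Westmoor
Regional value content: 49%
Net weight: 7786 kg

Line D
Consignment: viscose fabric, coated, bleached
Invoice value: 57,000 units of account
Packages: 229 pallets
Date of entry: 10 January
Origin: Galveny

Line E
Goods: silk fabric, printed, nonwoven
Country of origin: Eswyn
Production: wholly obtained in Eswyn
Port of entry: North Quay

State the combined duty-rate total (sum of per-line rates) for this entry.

Line A: viscose → 4-2; nonwoven → 4-2-2; printed → 4-2-2-2. Scheduled 17%. Ferrule agreement on 4-2-2-4: 4-2-2-2 not covered. → 17%.
Line B: silk → 4-1; woven → 4-1-2; printed → 4-1-2-2. Scheduled 37%. Eswyn agreement on 4-1-2: wholly obtained → 9% available; preferential 9%. → 9%.
Line C: silk → 4-1; coated → 4-1-3; unbleached → 4-1-3-1. Scheduled 36%. Westmoor agreement on 4-1-1: 4-1-3-1 not covered. → 36%.
Line D: viscose → 4-2; coated → 4-2-4; bleached → 4-2-4-2. Scheduled 35%. No special measure applies. → 35%.
Line E: silk → 4-1; nonwoven → 4-1-1; printed → 4-1-1-2. Scheduled 21%. Eswyn agreement on 4-1-2: 4-1-1-2 not covered. → 21%.
Sum: 17% + 9% + 36% + 35% + 21% = 118%.

118%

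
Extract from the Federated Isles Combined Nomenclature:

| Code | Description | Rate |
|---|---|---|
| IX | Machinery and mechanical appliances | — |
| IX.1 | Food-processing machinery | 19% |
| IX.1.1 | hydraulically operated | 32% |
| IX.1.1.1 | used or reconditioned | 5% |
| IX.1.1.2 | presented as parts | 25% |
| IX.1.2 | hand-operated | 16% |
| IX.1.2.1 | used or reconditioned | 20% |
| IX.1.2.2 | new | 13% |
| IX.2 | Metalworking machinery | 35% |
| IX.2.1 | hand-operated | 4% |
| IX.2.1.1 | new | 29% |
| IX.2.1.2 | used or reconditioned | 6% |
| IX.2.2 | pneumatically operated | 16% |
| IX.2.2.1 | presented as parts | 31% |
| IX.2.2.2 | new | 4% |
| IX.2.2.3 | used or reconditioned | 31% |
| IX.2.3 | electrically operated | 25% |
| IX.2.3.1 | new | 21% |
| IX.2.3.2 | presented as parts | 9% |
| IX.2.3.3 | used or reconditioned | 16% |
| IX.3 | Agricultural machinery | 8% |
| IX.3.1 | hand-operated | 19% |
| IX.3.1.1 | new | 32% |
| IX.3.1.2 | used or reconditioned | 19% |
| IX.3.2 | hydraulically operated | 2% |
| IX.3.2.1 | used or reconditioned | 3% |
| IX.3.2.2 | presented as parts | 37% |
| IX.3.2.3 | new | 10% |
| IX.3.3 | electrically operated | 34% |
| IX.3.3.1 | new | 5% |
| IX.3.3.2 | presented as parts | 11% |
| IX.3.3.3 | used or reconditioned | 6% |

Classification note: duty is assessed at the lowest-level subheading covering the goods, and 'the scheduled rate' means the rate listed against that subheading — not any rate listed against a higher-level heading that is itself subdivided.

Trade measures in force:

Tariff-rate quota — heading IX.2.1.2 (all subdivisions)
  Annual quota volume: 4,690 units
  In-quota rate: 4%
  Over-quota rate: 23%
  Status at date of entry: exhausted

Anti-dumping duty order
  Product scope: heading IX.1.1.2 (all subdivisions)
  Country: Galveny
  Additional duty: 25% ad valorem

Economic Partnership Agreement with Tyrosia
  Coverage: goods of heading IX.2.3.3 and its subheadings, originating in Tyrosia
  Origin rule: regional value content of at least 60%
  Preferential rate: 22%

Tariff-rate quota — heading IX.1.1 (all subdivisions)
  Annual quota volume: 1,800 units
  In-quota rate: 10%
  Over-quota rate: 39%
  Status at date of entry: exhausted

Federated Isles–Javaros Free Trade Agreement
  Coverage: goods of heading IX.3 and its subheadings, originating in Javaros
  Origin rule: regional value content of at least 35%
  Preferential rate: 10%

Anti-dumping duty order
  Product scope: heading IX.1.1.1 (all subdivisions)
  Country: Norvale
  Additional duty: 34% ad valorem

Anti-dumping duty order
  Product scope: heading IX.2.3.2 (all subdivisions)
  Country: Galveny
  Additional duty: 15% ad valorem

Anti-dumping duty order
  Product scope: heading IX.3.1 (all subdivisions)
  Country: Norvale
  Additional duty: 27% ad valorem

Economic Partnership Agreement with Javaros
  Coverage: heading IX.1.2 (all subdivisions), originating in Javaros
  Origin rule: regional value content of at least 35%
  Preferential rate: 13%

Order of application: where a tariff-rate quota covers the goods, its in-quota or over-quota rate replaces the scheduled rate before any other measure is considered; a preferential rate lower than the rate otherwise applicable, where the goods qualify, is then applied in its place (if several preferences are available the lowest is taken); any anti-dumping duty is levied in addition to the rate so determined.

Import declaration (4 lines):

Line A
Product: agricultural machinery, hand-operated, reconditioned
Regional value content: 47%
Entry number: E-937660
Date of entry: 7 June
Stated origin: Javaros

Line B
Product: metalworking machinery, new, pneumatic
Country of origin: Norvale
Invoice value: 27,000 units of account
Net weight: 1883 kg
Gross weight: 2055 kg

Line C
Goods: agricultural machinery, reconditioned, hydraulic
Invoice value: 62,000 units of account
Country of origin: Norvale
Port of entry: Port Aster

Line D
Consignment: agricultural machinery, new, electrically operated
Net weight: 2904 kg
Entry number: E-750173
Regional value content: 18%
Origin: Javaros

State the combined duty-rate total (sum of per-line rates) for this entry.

Line A: agricultural → IX.3; hand-operated → IX.3.1; reconditioned → IX.3.1.2. Scheduled 19%. Javaros agreement on IX.3: RVC ≥ 35% → 10% available; Javaros agreement on IX.1.2: IX.3.1.2 not covered; preferential 10%. → 10%.
Line B: metalworking → IX.2; pneumatic → IX.2.2; new → IX.2.2.2. Scheduled 4%. No special measure applies. → 4%.
Line C: agricultural → IX.3; hydraulic → IX.3.2; reconditioned → IX.3.2.1. Scheduled 3%. No special measure applies. → 3%.
Line D: agricultural → IX.3; electrically operated → IX.3.3; new → IX.3.3.1. Scheduled 5%. Javaros agreement on IX.3: RVC < 35%; Javaros agreement on IX.1.2: IX.3.3.1 not covered. → 5%.
Sum: 10% + 4% + 3% + 5% = 22%.

22%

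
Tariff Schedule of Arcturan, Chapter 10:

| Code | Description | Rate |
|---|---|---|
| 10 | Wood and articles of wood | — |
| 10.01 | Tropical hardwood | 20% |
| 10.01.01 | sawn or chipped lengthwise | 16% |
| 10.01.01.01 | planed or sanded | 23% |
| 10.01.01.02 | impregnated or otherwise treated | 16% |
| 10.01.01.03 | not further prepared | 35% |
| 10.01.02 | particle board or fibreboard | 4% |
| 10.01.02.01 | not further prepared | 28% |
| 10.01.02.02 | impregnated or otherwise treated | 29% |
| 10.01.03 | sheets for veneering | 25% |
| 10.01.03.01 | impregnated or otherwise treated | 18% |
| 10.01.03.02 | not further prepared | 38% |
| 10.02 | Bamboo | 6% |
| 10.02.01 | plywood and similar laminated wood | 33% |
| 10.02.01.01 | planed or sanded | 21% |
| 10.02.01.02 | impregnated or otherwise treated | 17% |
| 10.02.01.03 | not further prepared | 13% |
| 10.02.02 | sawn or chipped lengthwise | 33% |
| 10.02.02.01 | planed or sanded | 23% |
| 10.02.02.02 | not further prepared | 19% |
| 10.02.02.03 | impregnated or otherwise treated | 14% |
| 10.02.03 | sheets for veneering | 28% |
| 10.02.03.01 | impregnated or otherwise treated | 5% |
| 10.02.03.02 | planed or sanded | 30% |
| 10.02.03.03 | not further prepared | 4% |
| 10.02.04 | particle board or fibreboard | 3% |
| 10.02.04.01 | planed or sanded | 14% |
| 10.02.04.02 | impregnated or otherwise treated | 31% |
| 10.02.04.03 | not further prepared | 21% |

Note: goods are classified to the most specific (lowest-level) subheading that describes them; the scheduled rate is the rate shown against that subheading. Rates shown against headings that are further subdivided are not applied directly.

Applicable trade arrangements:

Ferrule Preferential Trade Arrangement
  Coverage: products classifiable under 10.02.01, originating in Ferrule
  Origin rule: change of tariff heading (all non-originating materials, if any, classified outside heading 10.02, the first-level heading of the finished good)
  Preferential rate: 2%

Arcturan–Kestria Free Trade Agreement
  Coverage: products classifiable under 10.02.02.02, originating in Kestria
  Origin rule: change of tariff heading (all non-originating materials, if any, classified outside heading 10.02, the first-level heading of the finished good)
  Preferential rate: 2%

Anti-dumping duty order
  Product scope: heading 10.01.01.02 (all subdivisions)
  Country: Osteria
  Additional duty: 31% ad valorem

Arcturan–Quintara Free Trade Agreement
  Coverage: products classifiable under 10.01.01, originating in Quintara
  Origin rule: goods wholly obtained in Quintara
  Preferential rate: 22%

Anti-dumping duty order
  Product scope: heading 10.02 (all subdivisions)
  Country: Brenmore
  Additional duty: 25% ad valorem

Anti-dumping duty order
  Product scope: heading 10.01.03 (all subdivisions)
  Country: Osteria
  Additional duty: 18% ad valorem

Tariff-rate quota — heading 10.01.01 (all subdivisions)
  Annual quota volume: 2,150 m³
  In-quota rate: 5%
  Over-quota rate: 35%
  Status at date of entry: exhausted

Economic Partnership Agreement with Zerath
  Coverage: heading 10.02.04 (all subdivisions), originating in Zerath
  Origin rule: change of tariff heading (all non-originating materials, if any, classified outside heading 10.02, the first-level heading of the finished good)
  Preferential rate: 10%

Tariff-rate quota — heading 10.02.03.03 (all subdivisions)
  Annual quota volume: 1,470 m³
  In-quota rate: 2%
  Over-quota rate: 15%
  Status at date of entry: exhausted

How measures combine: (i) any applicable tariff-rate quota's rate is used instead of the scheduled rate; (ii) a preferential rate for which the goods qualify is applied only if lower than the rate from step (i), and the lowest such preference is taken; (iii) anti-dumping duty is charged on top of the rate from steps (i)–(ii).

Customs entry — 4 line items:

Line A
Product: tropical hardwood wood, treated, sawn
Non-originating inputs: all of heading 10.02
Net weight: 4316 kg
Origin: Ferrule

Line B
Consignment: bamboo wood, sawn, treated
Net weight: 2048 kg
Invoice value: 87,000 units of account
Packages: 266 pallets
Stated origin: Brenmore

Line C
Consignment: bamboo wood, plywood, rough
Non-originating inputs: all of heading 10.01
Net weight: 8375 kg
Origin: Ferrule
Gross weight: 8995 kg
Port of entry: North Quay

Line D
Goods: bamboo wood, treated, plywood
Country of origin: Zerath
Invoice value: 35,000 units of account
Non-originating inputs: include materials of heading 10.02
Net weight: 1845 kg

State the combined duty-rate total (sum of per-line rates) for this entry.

Line A: tropical hardwood → 10.01; sawn → 10.01.01; treated → 10.01.01.02. Scheduled 16%. quota on 10.01.01 exhausted → over-quota 35%; Ferrule agreement on 10.02.01: 10.01.01.02 not covered. → 35%.
Line B: bamboo → 10.02; sawn → 10.02.02; treated → 10.02.02.03. Scheduled 14%. anti-dumping (Brenmore, 10.02): +25%; total 14% + 25% = 39%. → 39%.
Line C: bamboo → 10.02; plywood → 10.02.01; rough → 10.02.01.03. Scheduled 13%. Ferrule agreement on 10.02.01: CTH met → 2% available; preferential 2%. → 2%.
Line D: bamboo → 10.02; plywood → 10.02.01; treated → 10.02.01.02. Scheduled 17%. Zerath agreement on 10.02.04: 10.02.01.02 not covered. → 17%.
Sum: 35% + 39% + 2% + 17% = 93%.

93%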